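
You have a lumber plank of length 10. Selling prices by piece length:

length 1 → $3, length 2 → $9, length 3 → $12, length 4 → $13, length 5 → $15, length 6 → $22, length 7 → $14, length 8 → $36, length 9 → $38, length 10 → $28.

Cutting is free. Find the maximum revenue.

Consider every possible first cut. v[k] is the best of p[i]+v[k−i] over all sellable i≤k.
v[1] = 3
v[2] = 9
v[3] = 12  (first piece 1, then v[2]=9)
v[4] = 18  (first piece 2, then v[2]=9)
v[5] = 21  (first piece 1, then v[4]=18)
v[6] = 27  (first piece 2, then v[4]=18)
v[7] = 30  (first piece 1, then v[6]=27)
v[8] = 36  (first piece 2, then v[6]=27)
v[9] = 39  (first piece 1, then v[8]=36)
v[10] = 45  (first piece 2, then v[8]=36)
One optimal cutting: 2 + 2 + 2 + 2 + 2 → $9 + $9 + $9 + $9 + $9 = $45.

45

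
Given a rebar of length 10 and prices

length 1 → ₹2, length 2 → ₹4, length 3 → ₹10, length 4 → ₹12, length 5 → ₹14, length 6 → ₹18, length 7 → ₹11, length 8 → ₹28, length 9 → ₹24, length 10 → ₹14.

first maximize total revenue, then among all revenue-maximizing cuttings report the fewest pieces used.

Build r[k] bottom-up: r[k] = max over allowed piece i of (p[i] + r[k−i]).
r[1] = 2
r[2] = max(2+2, 4+0) = 4
r[3] = max(2+4, 4+2, 10+0) = 10
r[4] = max(2+10, 4+4, 10+2, 12+0) = 12
r[5] = max(2+12, 4+10, 10+4, 12+2, 14+0) = 14
r[6] = max(2+14, 4+12, 10+10, 12+4, 14+2, 18+0) = 20
r[7] = max(2+20, 4+14, 10+12, …, 18+2, 11+0) = 22
r[8] = max(2+22, 4+20, 10+14, …, 11+2, 28+0) = 28
r[9] = max(2+28, 4+22, 10+20, …, 28+2, 24+0) = 30
r[10] = max(2+30, 4+28, 10+22, …, 24+2, 14+0) = 32
Maximum revenue is ₹32.
Now minimize piece count subject to staying optimal: for each k, pieces[k] = 1 + min over i with p[i]+r[k−i]=r[k] of pieces[k−i].
pieces[7] = 2
pieces[8] = 1
pieces[9] = 2
pieces[10] = 2

2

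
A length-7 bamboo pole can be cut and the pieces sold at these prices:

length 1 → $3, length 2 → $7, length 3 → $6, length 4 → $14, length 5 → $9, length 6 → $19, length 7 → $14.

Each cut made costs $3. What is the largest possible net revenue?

Consider every possible first cut. v[k] is the best of p[i]+v[k−i] over all sellable i≤k, charging 3 whenever i<k.
v[1] = 3
v[2] = max(3+3-3, 7+0) = 7
v[3] = max(3+7-3, 7+3-3, 6+0) = 7
v[4] = max(3+7-3, 7+7-3, 6+3-3, 14+0) = 14
v[5] = max(3+14-3, 7+7-3, 6+7-3, 14+3-3, 9+0) = 14
v[6] = max(3+14-3, 7+14-3, 6+7-3, 14+7-3, 9+3-3, 19+0) = 19
v[7] = max(3+19-3, 7+14-3, 6+14-3, …, 19+3-3, 14+0) = 19
One optimal plan: pieces 6 + 1 (1 cut) → $22 − $3 = $19.

19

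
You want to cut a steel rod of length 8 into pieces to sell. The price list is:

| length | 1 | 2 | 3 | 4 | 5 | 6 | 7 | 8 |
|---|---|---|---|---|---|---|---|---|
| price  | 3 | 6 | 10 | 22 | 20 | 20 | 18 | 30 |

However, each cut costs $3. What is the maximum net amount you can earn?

41

Let r[k] be the best obtainable value from length k. For each k, try every first piece i and keep the best of price[i] + r[k−i] minus the 3 cut fee when i<k.
r[1] = 3
r[2] = 6
r[3] = 10
r[4] = 22
r[5] = 22  (first piece 1, then r[4]=22)
r[6] = 25  (first piece 2, then r[4]=22)
r[7] = 29  (first piece 3, then r[4]=22)
r[8] = 41  (first piece 4, then r[4]=22)
One optimal plan: pieces 4 + 4 (1 cut) → $44 − $3 = $41.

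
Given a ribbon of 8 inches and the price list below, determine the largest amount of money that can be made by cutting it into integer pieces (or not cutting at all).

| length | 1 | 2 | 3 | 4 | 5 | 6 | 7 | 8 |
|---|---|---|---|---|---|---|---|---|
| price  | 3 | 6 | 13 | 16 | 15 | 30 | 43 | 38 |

Consider every possible first cut. r[k] is the best of p[i]+r[k−i] over all sellable i≤k.
r[1] = 3
r[2] = max(3+3, 6+0) = 6
r[3] = max(3+6, 6+3, 13+0) = 13
r[4] = max(3+13, 6+6, 13+3, 16+0) = 16
r[5] = max(3+16, 6+13, 13+6, 16+3, 15+0) = 19
r[6] = max(3+19, 6+16, 13+13, 16+6, 15+3, 30+0) = 30
r[7] = max(3+30, 6+19, 13+16, …, 30+3, 43+0) = 43
r[8] = max(3+43, 6+30, 13+19, …, 43+3, 38+0) = 46
One optimal cutting: 7 + 1 → ¢43 + ¢3 = ¢46.

46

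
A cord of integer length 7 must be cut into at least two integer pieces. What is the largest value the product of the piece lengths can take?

Fill g[k] for k=2..7: at each k try every first piece i and multiply by the better of (k−i) uncut or g[k−i].
g[2] = 1*max(1,0) = 1*1 = 1
g[3] = 1*max(2,1) = 1*2 = 2
g[4] = 2*max(2,1) = 2*2 = 4
g[5] = 2*max(3,2) = 2*3 = 6
g[6] = 3*max(3,2) = 3*3 = 9
g[7] = 2*max(5,6) = 2*6 = 12
One optimal split: 3 + 2 + 2; product 3*2*2 = 12.

12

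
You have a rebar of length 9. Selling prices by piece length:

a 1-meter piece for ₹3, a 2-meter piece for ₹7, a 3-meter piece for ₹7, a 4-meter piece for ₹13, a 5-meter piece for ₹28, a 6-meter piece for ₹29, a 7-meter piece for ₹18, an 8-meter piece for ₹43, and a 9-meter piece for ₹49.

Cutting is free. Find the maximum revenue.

49

Consider every possible first cut. R[k] is the best of p[i]+R[k−i] over all sellable i≤k.
R[1] = 3
R[2] = max(3+3, 7+0) = 7
R[3] = max(3+7, 7+3, 7+0) = 10
R[4] = max(3+10, 7+7, 7+3, 13+0) = 14
R[5] = max(3+14, 7+10, 7+7, 13+3, 28+0) = 28
R[6] = max(3+28, 7+14, 7+10, 13+7, 28+3, 29+0) = 31
R[7] = max(3+31, 7+28, 7+14, …, 29+3, 18+0) = 35
R[8] = max(3+35, 7+31, 7+28, …, 18+3, 43+0) = 43
R[9] = max(3+43, 7+35, 7+31, …, 43+3, 49+0) = 49
Best is to sell the whole 9-meter piece uncut for ₹49.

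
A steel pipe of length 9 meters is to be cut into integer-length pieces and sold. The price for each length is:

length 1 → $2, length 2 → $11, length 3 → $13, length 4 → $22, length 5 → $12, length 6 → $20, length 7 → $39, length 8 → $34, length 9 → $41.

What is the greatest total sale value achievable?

Let r[k] be the best obtainable value from length k. For each k, try every first piece i and keep the best of price[i] + r[k−i].
r[1] = 2
r[2] = max(2+2, 11+0) = 11
r[3] = max(2+11, 11+2, 13+0) = 13
r[4] = max(2+13, 11+11, 13+2, 22+0) = 22
r[5] = max(2+22, 11+13, 13+11, 22+2, 12+0) = 24
r[6] = max(2+24, 11+22, 13+13, 22+11, 12+2, 20+0) = 33
r[7] = max(2+33, 11+24, 13+22, …, 20+2, 39+0) = 39
r[8] = max(2+39, 11+33, 13+24, …, 39+2, 34+0) = 44
r[9] = max(2+44, 11+39, 13+33, …, 34+2, 41+0) = 50
One optimal cutting: 7 + 2 → $39 + $11 = $50.

50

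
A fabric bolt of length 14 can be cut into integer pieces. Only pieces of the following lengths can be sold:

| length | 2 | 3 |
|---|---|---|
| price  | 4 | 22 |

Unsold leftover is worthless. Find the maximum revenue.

Consider every possible first cut. f[k] is the best of p[i]+f[k−i] over all sellable i≤k.
f[1] = 0
f[2] = 4
f[3] = max(4+0, 22+0) = 22
f[4] = max(4+4, 22+0) = 22
f[5] = max(4+22, 22+4) = 26
f[6] = max(4+22, 22+22) = 44
f[7] = max(4+26, 22+22) = 44
f[8] = max(4+44, 22+26) = 48
f[9] = max(4+44, 22+44) = 66
f[10] = max(4+48, 22+44) = 66
f[11] = max(4+66, 22+48) = 70
f[12] = max(4+66, 22+66) = 88
f[13] = max(4+70, 22+66) = 88
f[14] = max(4+88, 22+70) = 92
One optimal cutting: 3 + 3 + 3 + 3 + 2 → $92.

92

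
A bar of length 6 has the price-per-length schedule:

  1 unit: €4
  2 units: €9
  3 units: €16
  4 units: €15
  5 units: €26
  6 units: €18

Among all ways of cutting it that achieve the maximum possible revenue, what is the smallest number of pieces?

2

Build r[k] bottom-up: r[k] = max over allowed piece i of (p[i] + r[k−i]).
r[1] = 4
r[2] = 9
r[3] = 16
r[4] = 20  (first piece 1, then r[3]=16)
r[5] = 26
r[6] = 32  (first piece 3, then r[3]=16)
Maximum revenue is €32.
Now minimize piece count subject to staying optimal: for each k, pieces[k] = 1 + min over i with p[i]+r[k−i]=r[k] of pieces[k−i].
pieces[3] = 1
pieces[4] = 2
pieces[5] = 1
pieces[6] = 2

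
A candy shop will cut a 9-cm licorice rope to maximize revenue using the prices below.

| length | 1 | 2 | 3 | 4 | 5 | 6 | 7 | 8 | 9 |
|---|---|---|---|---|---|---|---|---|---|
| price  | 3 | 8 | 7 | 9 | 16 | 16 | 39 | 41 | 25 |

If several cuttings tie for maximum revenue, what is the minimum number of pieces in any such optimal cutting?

2

Consider every possible first cut. r[k] is the best of p[i]+r[k−i] over all sellable i≤k.
r[1] = 3
r[2] = max(3+3, 8+0) = 8
r[3] = max(3+8, 8+3, 7+0) = 11
r[4] = max(3+11, 8+8, 7+3, 9+0) = 16
r[5] = max(3+16, 8+11, 7+8, 9+3, 16+0) = 19
r[6] = max(3+19, 8+16, 7+11, 9+8, 16+3, 16+0) = 24
r[7] = max(3+24, 8+19, 7+16, …, 16+3, 39+0) = 39
r[8] = max(3+39, 8+24, 7+19, …, 39+3, 41+0) = 42
r[9] = max(3+42, 8+39, 7+24, …, 41+3, 25+0) = 47
Maximum revenue is ¢47.
Now minimize piece count subject to staying optimal: for each k, pieces[k] = 1 + min over i with p[i]+r[k−i]=r[k] of pieces[k−i].
pieces[6] = 3
pieces[7] = 1
pieces[8] = 2
pieces[9] = 2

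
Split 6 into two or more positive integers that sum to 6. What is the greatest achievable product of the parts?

9

Fill prod[k] for k=2..6: at each k try every first piece i and multiply by the better of (k−i) uncut or prod[k−i].
prod[2] = 1·max(1,0) = 1·1 = 1
prod[3] = max(1·2, 2·1) = 2
prod[4] = max(1·3, 2·2, 3·1) = 4
prod[5] = max(1·4, 2·3, 3·2, 4·1) = 6
prod[6] = max(1·6, 2·4, 3·3, 4·2, 5·1) = 9
One optimal split: 3 + 3; product 3·3 = 9.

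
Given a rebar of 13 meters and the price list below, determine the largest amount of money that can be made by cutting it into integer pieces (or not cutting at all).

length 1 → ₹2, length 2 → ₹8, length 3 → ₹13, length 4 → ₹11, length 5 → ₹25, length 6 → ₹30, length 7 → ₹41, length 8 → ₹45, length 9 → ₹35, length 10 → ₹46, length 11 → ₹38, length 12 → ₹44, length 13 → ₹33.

Let best[k] be the best obtainable value from length k. For each k, try every first piece i and keep the best of price[i] + best[k−i].
best[1] = 2
best[2] = 8
best[3] = 13
best[4] = 16  (first piece 2, then best[2]=8)
best[5] = 25
best[6] = 30
best[7] = 41
best[8] = 45
best[9] = 49  (first piece 2, then best[7]=41)
best[10] = 54  (first piece 3, then best[7]=41)
best[11] = 58  (first piece 3, then best[8]=45)
best[12] = 66  (first piece 5, then best[7]=41)
best[13] = 71  (first piece 6, then best[7]=41)
One optimal cutting: 7 + 6 → ₹41 + ₹30 = ₹71.

71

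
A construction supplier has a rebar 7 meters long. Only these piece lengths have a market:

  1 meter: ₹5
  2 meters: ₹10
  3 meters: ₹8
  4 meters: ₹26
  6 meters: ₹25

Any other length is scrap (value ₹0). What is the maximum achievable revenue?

41

Consider every possible first cut. best[k] is the best of p[i]+best[k−i] over all sellable i≤k.
best[1] = 5
best[2] = 10  (first piece 1, then best[1]=5)
best[3] = 15  (first piece 1, then best[2]=10)
best[4] = 26
best[5] = 31  (first piece 1, then best[4]=26)
best[6] = 36  (first piece 1, then best[5]=31)
best[7] = 41  (first piece 1, then best[6]=36)
One optimal cutting: 4 + 1 + 1 + 1 → ₹41.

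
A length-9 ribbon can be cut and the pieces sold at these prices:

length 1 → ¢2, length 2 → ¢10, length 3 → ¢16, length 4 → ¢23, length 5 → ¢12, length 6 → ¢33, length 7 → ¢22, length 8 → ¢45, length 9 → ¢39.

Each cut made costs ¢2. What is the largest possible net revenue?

47

Consider every possible first cut. v[k] is the best of p[i]+v[k−i] over all sellable i≤k, charging 2 whenever i<k.
v[1] = 2
v[2] = 10
v[3] = 16
v[4] = 23
v[5] = 24  (first piece 2, then v[3]=16)
v[6] = 33
v[7] = 37  (first piece 3, then v[4]=23)
v[8] = 45
v[9] = 47  (first piece 3, then v[6]=33)
One optimal plan: pieces 6 + 3 (1 cut) → ¢49 − ¢2 = ¢47.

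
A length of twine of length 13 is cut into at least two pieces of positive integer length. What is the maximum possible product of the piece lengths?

Fill g[k] for k=2..13: at each k try every first piece i and multiply by the better of (k−i) uncut or g[k−i].
g[2] = 1*max(1,0) = 1*1 = 1
g[3] = 1*max(2,1) = 1*2 = 2
g[4] = 2*max(2,1) = 2*2 = 4
g[5] = 2*max(3,2) = 2*3 = 6
g[6] = 3*max(3,2) = 3*3 = 9
g[7] = 2*max(5,6) = 2*6 = 12
g[8] = 2*max(6,9) = 2*9 = 18
g[9] = 3*max(6,9) = 3*9 = 27
g[10] = 2*max(8,18) = 2*18 = 36
g[11] = 2*max(9,27) = 2*27 = 54
g[12] = 3*max(9,27) = 3*27 = 81
g[13] = 2*max(11,54) = 2*54 = 108
One optimal split: 3 + 3 + 3 + 2 + 2; product 3*3*3*2*2 = 108.

108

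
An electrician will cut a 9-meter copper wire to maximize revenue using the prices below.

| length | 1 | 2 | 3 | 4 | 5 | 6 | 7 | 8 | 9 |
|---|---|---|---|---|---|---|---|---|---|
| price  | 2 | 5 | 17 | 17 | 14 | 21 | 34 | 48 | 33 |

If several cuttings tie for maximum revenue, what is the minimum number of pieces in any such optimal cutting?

3

Consider every possible first cut. r[k] is the best of p[i]+r[k−i] over all sellable i≤k.
r[1] = 2
r[2] = max(2+2, 5+0) = 5
r[3] = max(2+5, 5+2, 17+0) = 17
r[4] = max(2+17, 5+5, 17+2, 17+0) = 19
r[5] = max(2+19, 5+17, 17+5, 17+2, 14+0) = 22
r[6] = max(2+22, 5+19, 17+17, 17+5, 14+2, 21+0) = 34
r[7] = max(2+34, 5+22, 17+19, …, 21+2, 34+0) = 36
r[8] = max(2+36, 5+34, 17+22, …, 34+2, 48+0) = 48
r[9] = max(2+48, 5+36, 17+34, …, 48+2, 33+0) = 51
Maximum revenue is €51.
Now minimize piece count subject to staying optimal: for each k, pieces[k] = 1 + min over i with p[i]+r[k−i]=r[k] of pieces[k−i].
pieces[6] = 2
pieces[7] = 3
pieces[8] = 1
pieces[9] = 3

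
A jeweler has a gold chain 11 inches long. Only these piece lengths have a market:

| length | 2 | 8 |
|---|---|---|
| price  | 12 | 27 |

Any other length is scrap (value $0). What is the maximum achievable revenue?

Build f[k] bottom-up: f[k] = max over allowed piece i of (p[i] + f[k−i]).
f[1] = 0
f[2] = 12
f[3] = 12
f[4] = 24  (first piece 2, then f[2]=12)
f[5] = 24
f[6] = 36  (first piece 2, then f[4]=24)
f[7] = 36
f[8] = max(12+36, 27+0) = 48
f[9] = max(12+36, 27+0) = 48
f[10] = max(12+48, 27+12) = 60
f[11] = max(12+48, 27+12) = 60
One optimal cutting: pieces 2 + 2 + 2 + 2 + 2 with 1 inch of scrap → $60.

60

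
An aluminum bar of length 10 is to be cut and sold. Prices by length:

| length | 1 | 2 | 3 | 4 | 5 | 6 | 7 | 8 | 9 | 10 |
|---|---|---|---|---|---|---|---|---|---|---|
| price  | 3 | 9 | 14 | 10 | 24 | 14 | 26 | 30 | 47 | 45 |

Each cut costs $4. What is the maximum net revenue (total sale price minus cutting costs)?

46

Build net[k] bottom-up: net[k] = max over allowed piece i of (p[i] + net[k−i]) − 4 per cut.
net[1] = 3
net[2] = max(3+3-4, 9+0) = 9
net[3] = max(3+9-4, 9+3-4, 14+0) = 14
net[4] = max(3+14-4, 9+9-4, 14+3-4, 10+0) = 14
net[5] = max(3+14-4, 9+14-4, 14+9-4, 10+3-4, 24+0) = 24
net[6] = max(3+24-4, 9+14-4, 14+14-4, 10+9-4, 24+3-4, 14+0) = 24
net[7] = max(3+24-4, 9+24-4, 14+14-4, …, 14+3-4, 26+0) = 29
net[8] = max(3+29-4, 9+24-4, 14+24-4, …, 26+3-4, 30+0) = 34
net[9] = max(3+34-4, 9+29-4, 14+24-4, …, 30+3-4, 47+0) = 47
net[10] = max(3+47-4, 9+34-4, 14+29-4, …, 47+3-4, 45+0) = 46
One optimal plan: pieces 9 + 1 (1 cut) → $50 − $4 = $46.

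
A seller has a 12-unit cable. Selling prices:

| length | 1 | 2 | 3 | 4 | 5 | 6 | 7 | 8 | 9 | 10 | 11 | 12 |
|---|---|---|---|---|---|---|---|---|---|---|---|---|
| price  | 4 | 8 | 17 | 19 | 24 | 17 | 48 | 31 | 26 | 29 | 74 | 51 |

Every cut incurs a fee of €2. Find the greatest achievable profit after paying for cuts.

Consider every possible first cut. net[k] is the best of p[i]+net[k−i] over all sellable i≤k, charging 2 whenever i<k.
net[1] = 4
net[2] = max(4+4-2, 8+0) = 8
net[3] = max(4+8-2, 8+4-2, 17+0) = 17
net[4] = max(4+17-2, 8+8-2, 17+4-2, 19+0) = 19
net[5] = max(4+19-2, 8+17-2, 17+8-2, 19+4-2, 24+0) = 24
net[6] = max(4+24-2, 8+19-2, 17+17-2, 19+8-2, 24+4-2, 17+0) = 32
net[7] = max(4+32-2, 8+24-2, 17+19-2, …, 17+4-2, 48+0) = 48
net[8] = max(4+48-2, 8+32-2, 17+24-2, …, 48+4-2, 31+0) = 50
net[9] = max(4+50-2, 8+48-2, 17+32-2, …, 31+4-2, 26+0) = 54
net[10] = max(4+54-2, 8+50-2, 17+48-2, …, 26+4-2, 29+0) = 63
net[11] = max(4+63-2, 8+54-2, 17+50-2, …, 29+4-2, 74+0) = 74
net[12] = max(4+74-2, 8+63-2, 17+54-2, …, 74+4-2, 51+0) = 76
One optimal plan: pieces 11 + 1 (1 cut) → €78 − €2 = €76.

76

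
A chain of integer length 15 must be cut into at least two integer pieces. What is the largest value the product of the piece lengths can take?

Define prod[k] = max over 1≤i<k of i · max(k−i, prod[k−i]); the inner max lets the remainder stay uncut if that's better.
prod[2] = 1×max(1,0) = 1×1 = 1
prod[3] = 1×max(2,1) = 1×2 = 2
prod[4] = 2×max(2,1) = 2×2 = 4
prod[5] = 2×max(3,2) = 2×3 = 6
prod[6] = 3×max(3,2) = 3×3 = 9
prod[7] = 2×max(5,6) = 2×6 = 12
prod[8] = 2×max(6,9) = 2×9 = 18
prod[9] = 3×max(6,9) = 3×9 = 27
prod[10] = 2×max(8,18) = 2×18 = 36
prod[11] = 2×max(9,27) = 2×27 = 54
prod[12] = 3×max(9,27) = 3×27 = 81
prod[13] = 2×max(11,54) = 2×54 = 108
prod[14] = 2×max(12,81) = 2×81 = 162
prod[15] = 3×max(12,81) = 3×81 = 243
One optimal split: 3 + 3 + 3 + 3 + 3; product 3×3×3×3×3 = 243.

243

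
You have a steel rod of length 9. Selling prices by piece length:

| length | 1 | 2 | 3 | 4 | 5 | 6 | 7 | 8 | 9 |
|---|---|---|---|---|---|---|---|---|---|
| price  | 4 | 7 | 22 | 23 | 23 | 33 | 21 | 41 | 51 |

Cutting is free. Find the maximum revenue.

66

Consider every possible first cut. R[k] is the best of p[i]+R[k−i] over all sellable i≤k.
R[1] = 4
R[2] = max(4+4, 7+0) = 8
R[3] = max(4+8, 7+4, 22+0) = 22
R[4] = max(4+22, 7+8, 22+4, 23+0) = 26
R[5] = max(4+26, 7+22, 22+8, 23+4, 23+0) = 30
R[6] = max(4+30, 7+26, 22+22, 23+8, 23+4, 33+0) = 44
R[7] = max(4+44, 7+30, 22+26, …, 33+4, 21+0) = 48
R[8] = max(4+48, 7+44, 22+30, …, 21+4, 41+0) = 52
R[9] = max(4+52, 7+48, 22+44, …, 41+4, 51+0) = 66
One optimal cutting: 3 + 3 + 3 → $22 + $22 + $22 = $66.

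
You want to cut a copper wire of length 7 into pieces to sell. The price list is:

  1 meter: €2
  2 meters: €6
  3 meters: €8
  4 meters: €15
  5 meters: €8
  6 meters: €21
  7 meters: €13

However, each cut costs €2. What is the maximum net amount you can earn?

21

Let v[k] be the best obtainable value from length k. For each k, try every first piece i and keep the best of price[i] + v[k−i] minus the 2 cut fee when i<k.
v[1] = 2
v[2] = 6
v[3] = 8
v[4] = 15
v[5] = 15  (first piece 1, then v[4]=15)
v[6] = 21
v[7] = 21  (first piece 1, then v[6]=21)
One optimal plan: pieces 6 + 1 (1 cut) → €23 − €2 = €21.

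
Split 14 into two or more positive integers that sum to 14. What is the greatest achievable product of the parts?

162

Let g[k] be the best product for length k (with at least one cut). For each first piece i, the rest contributes max(k−i, g[k−i]).
Small cases: g[2]=1, g[3]=2, g[4]=4, g[5]=6, g[6]=9.
g[7] = max(1×9, 2×6, 3×4, 4×3, 5×2, 6×1) = 12
g[8] = max(1×12, 2×9, 3×6, …, 6×2, 7×1) = 18
g[9] = max(1×18, 2×12, 3×9, …, 7×2, 8×1) = 27
g[10] = max(1×27, 2×18, 3×12, …, 8×2, 9×1) = 36
g[11] = max(1×36, 2×27, 3×18, …, 9×2, 10×1) = 54
g[12] = max(1×54, 2×36, 3×27, …, 10×2, 11×1) = 81
g[13] = max(1×81, 2×54, 3×36, …, 11×2, 12×1) = 108
g[14] = max(1×108, 2×81, 3×54, …, 12×2, 13×1) = 162
One optimal split: 3 + 3 + 3 + 3 + 2; product 3×3×3×3×2 = 162.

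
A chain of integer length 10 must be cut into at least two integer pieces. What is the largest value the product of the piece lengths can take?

Let prod[k] be the best product for length k (with at least one cut). For each first piece i, the rest contributes max(k−i, prod[k−i]).
prod[2] = 1·max(1,0) = 1·1 = 1
prod[3] = max(1·2, 2·1) = 2
prod[4] = max(1·3, 2·2, 3·1) = 4
prod[5] = max(1·4, 2·3, 3·2, 4·1) = 6
prod[6] = max(1·6, 2·4, 3·3, 4·2, 5·1) = 9
prod[7] = max(1·9, 2·6, 3·4, 4·3, 5·2, 6·1) = 12
prod[8] = max(1·12, 2·9, 3·6, …, 6·2, 7·1) = 18
prod[9] = max(1·18, 2·12, 3·9, …, 7·2, 8·1) = 27
prod[10] = max(1·27, 2·18, 3·12, …, 8·2, 9·1) = 36
One optimal split: 3 + 3 + 2 + 2; product 3·3·2·2 = 36.

36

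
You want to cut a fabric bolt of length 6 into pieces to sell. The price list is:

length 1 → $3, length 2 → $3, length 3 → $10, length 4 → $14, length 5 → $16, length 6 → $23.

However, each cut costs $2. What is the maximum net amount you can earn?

23

Consider every possible first cut. r[k] is the best of p[i]+r[k−i] over all sellable i≤k, charging 2 whenever i<k.
r[1] = 3
r[2] = 4  (first piece 1, then r[1]=3)
r[3] = 10
r[4] = 14
r[5] = 16
r[6] = 23
Best is to make no cuts and sell whole for $23.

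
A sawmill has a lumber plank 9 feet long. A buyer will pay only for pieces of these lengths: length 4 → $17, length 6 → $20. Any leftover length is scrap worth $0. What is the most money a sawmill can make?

34

Let f[k] be the best obtainable value from length k. For each k, try every first piece i and keep the best of price[i] + f[k−i].
f[1] = 0
f[2] = 0
f[3] = 0
f[4] = 17
f[5] = 17
f[6] = max(17+0, 20+0) = 20
f[7] = max(17+0, 20+0) = 20
f[8] = max(17+17, 20+0) = 34
f[9] = max(17+17, 20+0) = 34
One optimal cutting: pieces 4 + 4 with 1 foot of scrap → $34.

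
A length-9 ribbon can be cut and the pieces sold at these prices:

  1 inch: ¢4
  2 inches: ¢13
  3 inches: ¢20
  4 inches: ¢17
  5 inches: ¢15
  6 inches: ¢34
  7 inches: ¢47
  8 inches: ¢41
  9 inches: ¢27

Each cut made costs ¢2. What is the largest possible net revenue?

Consider every possible first cut. v[k] is the best of p[i]+v[k−i] over all sellable i≤k, charging 2 whenever i<k.
v[1] = 4
v[2] = 13
v[3] = 20
v[4] = 24  (first piece 2, then v[2]=13)
v[5] = 31  (first piece 2, then v[3]=20)
v[6] = 38  (first piece 3, then v[3]=20)
v[7] = 47
v[8] = 49  (first piece 1, then v[7]=47)
v[9] = 58  (first piece 2, then v[7]=47)
One optimal plan: pieces 7 + 2 (1 cut) → ¢60 − ¢2 = ¢58.

58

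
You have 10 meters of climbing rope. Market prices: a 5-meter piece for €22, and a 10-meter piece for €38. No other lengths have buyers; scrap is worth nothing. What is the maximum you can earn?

44

Let r[k] be the best obtainable value from length k. For each k, try every first piece i and keep the best of price[i] + r[k−i].
r[1] = 0
r[2] = 0
r[3] = 0
r[4] = 0
r[5] = 22
r[6] = 22
r[7] = 22
r[8] = 22
r[9] = 22
r[10] = max(22+22, 38+0) = 44
One optimal cutting: 5 + 5 → €44.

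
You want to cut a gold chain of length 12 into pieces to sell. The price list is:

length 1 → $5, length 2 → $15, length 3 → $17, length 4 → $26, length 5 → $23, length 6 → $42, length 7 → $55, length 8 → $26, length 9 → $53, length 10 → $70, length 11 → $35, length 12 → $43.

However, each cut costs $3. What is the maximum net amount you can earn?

82

Consider every possible first cut. net[k] is the best of p[i]+net[k−i] over all sellable i≤k, charging 3 whenever i<k.
net[1] = 5
net[2] = max(5+5-3, 15+0) = 15
net[3] = max(5+15-3, 15+5-3, 17+0) = 17
net[4] = max(5+17-3, 15+15-3, 17+5-3, 26+0) = 27
net[5] = max(5+27-3, 15+17-3, 17+15-3, 26+5-3, 23+0) = 29
net[6] = max(5+29-3, 15+27-3, 17+17-3, 26+15-3, 23+5-3, 42+0) = 42
net[7] = max(5+42-3, 15+29-3, 17+27-3, …, 42+5-3, 55+0) = 55
net[8] = max(5+55-3, 15+42-3, 17+29-3, …, 55+5-3, 26+0) = 57
net[9] = max(5+57-3, 15+55-3, 17+42-3, …, 26+5-3, 53+0) = 67
net[10] = max(5+67-3, 15+57-3, 17+55-3, …, 53+5-3, 70+0) = 70
net[11] = max(5+70-3, 15+67-3, 17+57-3, …, 70+5-3, 35+0) = 79
net[12] = max(5+79-3, 15+70-3, 17+67-3, …, 35+5-3, 43+0) = 82
One optimal plan: pieces 10 + 2 (1 cut) → $85 − $3 = $82.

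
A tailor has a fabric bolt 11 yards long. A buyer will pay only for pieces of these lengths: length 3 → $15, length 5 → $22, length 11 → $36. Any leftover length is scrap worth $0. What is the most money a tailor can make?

Let r[k] be the best obtainable value from length k. For each k, try every first piece i and keep the best of price[i] + r[k−i].
r[1] = 0
r[2] = 0
r[3] = 15
r[4] = 15
r[5] = max(15+0, 22+0) = 22
r[6] = max(15+15, 22+0) = 30
r[7] = max(15+15, 22+0) = 30
r[8] = max(15+22, 22+15) = 37
r[9] = max(15+30, 22+15) = 45
r[10] = max(15+30, 22+22) = 45
r[11] = max(15+37, 22+30, 36+0) = 52
One optimal cutting: 5 + 3 + 3 → $52.

52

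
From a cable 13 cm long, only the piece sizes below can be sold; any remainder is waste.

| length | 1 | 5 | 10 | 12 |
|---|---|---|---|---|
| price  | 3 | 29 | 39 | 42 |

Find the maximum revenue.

Let r[k] be the best obtainable value from length k. For each k, try every first piece i and keep the best of price[i] + r[k−i].
r[1] = 3
r[2] = 6  (first piece 1, then r[1]=3)
r[3] = 9  (first piece 1, then r[2]=6)
r[4] = 12  (first piece 1, then r[3]=9)
r[5] = max(3+12, 29+0) = 29
r[6] = max(3+29, 29+3) = 32
r[7] = max(3+32, 29+6) = 35
r[8] = max(3+35, 29+9) = 38
r[9] = max(3+38, 29+12) = 41
r[10] = max(3+41, 29+29, 39+0) = 58
r[11] = max(3+58, 29+32, 39+3) = 61
r[12] = max(3+61, 29+35, 39+6, 42+0) = 64
r[13] = max(3+64, 29+38, 39+9, 42+3) = 67
One optimal cutting: 5 + 5 + 1 + 1 + 1 → 67.

67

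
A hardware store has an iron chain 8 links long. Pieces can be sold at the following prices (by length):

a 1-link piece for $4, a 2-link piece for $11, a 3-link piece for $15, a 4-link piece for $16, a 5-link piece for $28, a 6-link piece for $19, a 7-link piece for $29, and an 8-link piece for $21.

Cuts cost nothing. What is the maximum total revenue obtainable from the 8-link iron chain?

44

Consider every possible first cut. R[k] is the best of p[i]+R[k−i] over all sellable i≤k.
R[1] = 4
R[2] = 11
R[3] = 15  (first piece 1, then R[2]=11)
R[4] = 22  (first piece 2, then R[2]=11)
R[5] = 28
R[6] = 33  (first piece 2, then R[4]=22)
R[7] = 39  (first piece 2, then R[5]=28)
R[8] = 44  (first piece 2, then R[6]=33)
One optimal cutting: 2 + 2 + 2 + 2 → $11 + $11 + $11 + $11 = $44.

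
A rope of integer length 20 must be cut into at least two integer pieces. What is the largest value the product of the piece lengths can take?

Let f[k] be the best product for length k (with at least one cut). For each first piece i, the rest contributes max(k−i, f[k−i]).
f[2] = 1×max(1,0) = 1×1 = 1
f[3] = 1×max(2,1) = 1×2 = 2
f[4] = 2×max(2,1) = 2×2 = 4
f[5] = 2×max(3,2) = 2×3 = 6
f[6] = 3×max(3,2) = 3×3 = 9
f[7] = 2×max(5,6) = 2×6 = 12
f[8] = 2×max(6,9) = 2×9 = 18
f[9] = 3×max(6,9) = 3×9 = 27
f[10] = 2×max(8,18) = 2×18 = 36
f[11] = 2×max(9,27) = 2×27 = 54
f[12] = 3×max(9,27) = 3×27 = 81
f[13] = 2×max(11,54) = 2×54 = 108
f[14] = 2×max(12,81) = 2×81 = 162
f[15] = 3×max(12,81) = 3×81 = 243
f[16] = 2×max(14,162) = 2×162 = 324
f[17] = 2×max(15,243) = 2×243 = 486
f[18] = 3×max(15,243) = 3×243 = 729
f[19] = 2×max(17,486) = 2×486 = 972
f[20] = 2×max(18,729) = 2×729 = 1458
One optimal split: 3 + 3 + 3 + 3 + 3 + 3 + 2; product 3×3×3×3×3×3×2 = 1458.

1458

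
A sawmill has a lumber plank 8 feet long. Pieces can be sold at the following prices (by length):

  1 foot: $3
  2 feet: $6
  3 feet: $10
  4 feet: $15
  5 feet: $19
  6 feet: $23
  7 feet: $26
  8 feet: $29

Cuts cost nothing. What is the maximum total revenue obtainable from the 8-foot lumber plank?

Build R[k] bottom-up: R[k] = max over allowed piece i of (p[i] + R[k−i]).
R[1] = 3
R[2] = max(3+3, 6+0) = 6
R[3] = max(3+6, 6+3, 10+0) = 10
R[4] = max(3+10, 6+6, 10+3, 15+0) = 15
R[5] = max(3+15, 6+10, 10+6, 15+3, 19+0) = 19
R[6] = max(3+19, 6+15, 10+10, 15+6, 19+3, 23+0) = 23
R[7] = max(3+23, 6+19, 10+15, …, 23+3, 26+0) = 26
R[8] = max(3+26, 6+23, 10+19, …, 26+3, 29+0) = 30
One optimal cutting: 4 + 4 → $15 + $15 = $30.

30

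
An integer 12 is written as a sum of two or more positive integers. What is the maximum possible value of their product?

Fill m[k] for k=2..12: at each k try every first piece i and multiply by the better of (k−i) uncut or m[k−i].
m[2] = 1×max(1,0) = 1×1 = 1
m[3] = 1×max(2,1) = 1×2 = 2
m[4] = 2×max(2,1) = 2×2 = 4
m[5] = 2×max(3,2) = 2×3 = 6
m[6] = 3×max(3,2) = 3×3 = 9
m[7] = 2×max(5,6) = 2×6 = 12
m[8] = 2×max(6,9) = 2×9 = 18
m[9] = 3×max(6,9) = 3×9 = 27
m[10] = 2×max(8,18) = 2×18 = 36
m[11] = 2×max(9,27) = 2×27 = 54
m[12] = 3×max(9,27) = 3×27 = 81
One optimal split: 3 + 3 + 3 + 3; product 3×3×3×3 = 81.

81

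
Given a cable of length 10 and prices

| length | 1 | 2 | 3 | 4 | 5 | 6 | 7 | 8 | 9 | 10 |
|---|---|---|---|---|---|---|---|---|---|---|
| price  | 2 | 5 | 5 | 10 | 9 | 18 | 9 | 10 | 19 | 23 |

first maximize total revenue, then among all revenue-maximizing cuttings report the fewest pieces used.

Consider every possible first cut. r[k] is the best of p[i]+r[k−i] over all sellable i≤k.
r[1] = 2
r[2] = max(2+2, 5+0) = 5
r[3] = max(2+5, 5+2, 5+0) = 7
r[4] = max(2+7, 5+5, 5+2, 10+0) = 10
r[5] = max(2+10, 5+7, 5+5, 10+2, 9+0) = 12
r[6] = max(2+12, 5+10, 5+7, 10+5, 9+2, 18+0) = 18
r[7] = max(2+18, 5+12, 5+10, …, 18+2, 9+0) = 20
r[8] = max(2+20, 5+18, 5+12, …, 9+2, 10+0) = 23
r[9] = max(2+23, 5+20, 5+18, …, 10+2, 19+0) = 25
r[10] = max(2+25, 5+23, 5+20, …, 19+2, 23+0) = 28
Maximum revenue is 28.
Now minimize piece count subject to staying optimal: for each k, pieces[k] = 1 + min over i with p[i]+r[k−i]=r[k] of pieces[k−i].
pieces[7] = 2
pieces[8] = 2
pieces[9] = 3
pieces[10] = 2

2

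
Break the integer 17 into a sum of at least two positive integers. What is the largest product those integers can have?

486

Let m[k] be the best product for length k (with at least one cut). For each first piece i, the rest contributes max(k−i, m[k−i]).
Small cases: m[2]=1, m[3]=2, m[4]=4, m[5]=6, m[6]=9, m[7]=12, m[8]=18, m[9]=27, m[10]=36, m[11]=54.
m[12] = 3*max(9,27) = 3*27 = 81
m[13] = 2*max(11,54) = 2*54 = 108
m[14] = 2*max(12,81) = 2*81 = 162
m[15] = 3*max(12,81) = 3*81 = 243
m[16] = 2*max(14,162) = 2*162 = 324
m[17] = 2*max(15,243) = 2*243 = 486
One optimal split: 3 + 3 + 3 + 3 + 3 + 2; product 3*3*3*3*3*2 = 486.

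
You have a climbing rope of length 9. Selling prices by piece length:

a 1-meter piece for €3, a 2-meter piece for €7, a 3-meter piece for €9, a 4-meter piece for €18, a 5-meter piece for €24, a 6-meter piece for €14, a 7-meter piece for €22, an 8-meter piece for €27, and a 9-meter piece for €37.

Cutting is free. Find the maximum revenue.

42

Let v[k] be the best obtainable value from length k. For each k, try every first piece i and keep the best of price[i] + v[k−i].
v[1] = 3
v[2] = 7
v[3] = 10  (first piece 1, then v[2]=7)
v[4] = 18
v[5] = 24
v[6] = 27  (first piece 1, then v[5]=24)
v[7] = 31  (first piece 2, then v[5]=24)
v[8] = 36  (first piece 4, then v[4]=18)
v[9] = 42  (first piece 4, then v[5]=24)
One optimal cutting: 5 + 4 → €24 + €18 = €42.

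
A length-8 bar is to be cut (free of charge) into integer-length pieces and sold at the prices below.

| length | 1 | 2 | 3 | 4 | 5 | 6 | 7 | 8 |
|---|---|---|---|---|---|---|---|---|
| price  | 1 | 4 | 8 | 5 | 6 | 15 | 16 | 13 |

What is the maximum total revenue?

20

Build v[k] bottom-up: v[k] = max over allowed piece i of (p[i] + v[k−i]).
v[1] = 1
v[2] = 4
v[3] = 8
v[4] = 9  (first piece 1, then v[3]=8)
v[5] = 12  (first piece 2, then v[3]=8)
v[6] = 16  (first piece 3, then v[3]=8)
v[7] = 17  (first piece 1, then v[6]=16)
v[8] = 20  (first piece 2, then v[6]=16)
One optimal cutting: 3 + 3 + 2 → 8 + 8 + 4 = 20.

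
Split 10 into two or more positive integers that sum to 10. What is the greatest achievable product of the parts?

36

Let m[k] be the best product for length k (with at least one cut). For each first piece i, the rest contributes max(k−i, m[k−i]).
Small cases: m[2]=1, m[3]=2, m[4]=4.
m[5] = max(1×4, 2×3, 3×2, 4×1) = 6
m[6] = max(1×6, 2×4, 3×3, 4×2, 5×1) = 9
m[7] = max(1×9, 2×6, 3×4, 4×3, 5×2, 6×1) = 12
m[8] = max(1×12, 2×9, 3×6, …, 6×2, 7×1) = 18
m[9] = max(1×18, 2×12, 3×9, …, 7×2, 8×1) = 27
m[10] = max(1×27, 2×18, 3×12, …, 8×2, 9×1) = 36
One optimal split: 3 + 3 + 2 + 2; product 3×3×2×2 = 36.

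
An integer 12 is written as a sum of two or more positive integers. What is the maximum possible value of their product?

81

Let m[k] be the best product for length k (with at least one cut). For each first piece i, the rest contributes max(k−i, m[k−i]).
m[2] = 1*max(1,0) = 1*1 = 1
m[3] = max(1*2, 2*1) = 2
m[4] = max(1*3, 2*2, 3*1) = 4
m[5] = max(1*4, 2*3, 3*2, 4*1) = 6
m[6] = max(1*6, 2*4, 3*3, 4*2, 5*1) = 9
m[7] = max(1*9, 2*6, 3*4, 4*3, 5*2, 6*1) = 12
m[8] = max(1*12, 2*9, 3*6, …, 6*2, 7*1) = 18
m[9] = max(1*18, 2*12, 3*9, …, 7*2, 8*1) = 27
m[10] = max(1*27, 2*18, 3*12, …, 8*2, 9*1) = 36
m[11] = max(1*36, 2*27, 3*18, …, 9*2, 10*1) = 54
m[12] = max(1*54, 2*36, 3*27, …, 10*2, 11*1) = 81
One optimal split: 3 + 3 + 3 + 3; product 3*3*3*3 = 81.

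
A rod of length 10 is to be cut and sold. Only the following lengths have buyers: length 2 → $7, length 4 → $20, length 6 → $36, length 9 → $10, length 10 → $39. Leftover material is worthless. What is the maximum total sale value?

Let f[k] be the best obtainable value from length k. For each k, try every first piece i and keep the best of price[i] + f[k−i].
f[1] = 0
f[2] = 7
f[3] = 7
f[4] = max(7+7, 20+0) = 20
f[5] = max(7+7, 20+0) = 20
f[6] = max(7+20, 20+7, 36+0) = 36
f[7] = max(7+20, 20+7, 36+0) = 36
f[8] = max(7+36, 20+20, 36+7) = 43
f[9] = max(7+36, 20+20, 36+7, 10+0) = 43
f[10] = max(7+43, 20+36, 36+20, 10+0, 39+0) = 56
One optimal cutting: 6 + 4 → $56.

56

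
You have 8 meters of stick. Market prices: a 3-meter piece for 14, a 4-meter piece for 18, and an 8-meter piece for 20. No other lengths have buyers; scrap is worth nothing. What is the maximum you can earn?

36

Let f[k] be the best obtainable value from length k. For each k, try every first piece i and keep the best of price[i] + f[k−i].
f[1] = 0
f[2] = 0
f[3] = 14
f[4] = 18
f[5] = 18
f[6] = 28  (first piece 3, then f[3]=14)
f[7] = 32  (first piece 3, then f[4]=18)
f[8] = 36  (first piece 4, then f[4]=18)
One optimal cutting: 4 + 4 → 36.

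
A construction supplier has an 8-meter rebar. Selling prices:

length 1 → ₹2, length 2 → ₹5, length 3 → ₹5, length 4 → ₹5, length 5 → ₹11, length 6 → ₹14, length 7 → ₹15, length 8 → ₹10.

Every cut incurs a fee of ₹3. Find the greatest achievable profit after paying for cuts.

Let net[k] be the best obtainable value from length k. For each k, try every first piece i and keep the best of price[i] + net[k−i] minus the 3 cut fee when i<k.
net[1] = 2
net[2] = 5
net[3] = 5
net[4] = 7  (first piece 2, then net[2]=5)
net[5] = 11
net[6] = 14
net[7] = 15
net[8] = 16  (first piece 2, then net[6]=14)
One optimal plan: pieces 6 + 2 (1 cut) → ₹19 − ₹3 = ₹16.

16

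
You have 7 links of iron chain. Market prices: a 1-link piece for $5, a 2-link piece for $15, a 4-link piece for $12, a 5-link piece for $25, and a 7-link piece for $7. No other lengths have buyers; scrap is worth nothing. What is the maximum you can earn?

Build r[k] bottom-up: r[k] = max over allowed piece i of (p[i] + r[k−i]).
r[1] = 5
r[2] = max(5+5, 15+0) = 15
r[3] = max(5+15, 15+5) = 20
r[4] = max(5+20, 15+15, 12+0) = 30
r[5] = max(5+30, 15+20, 12+5, 25+0) = 35
r[6] = max(5+35, 15+30, 12+15, 25+5) = 45
r[7] = max(5+45, 15+35, 12+20, 25+15, 7+0) = 50
One optimal cutting: 2 + 2 + 2 + 1 → $50.

50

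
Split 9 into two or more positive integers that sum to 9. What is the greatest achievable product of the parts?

Define prod[k] = max over 1≤i<k of i · max(k−i, prod[k−i]); the inner max lets the remainder stay uncut if that's better.
Small cases: prod[2]=1, prod[3]=2, prod[4]=4.
prod[5] = max(1×4, 2×3, 3×2, 4×1) = 6
prod[6] = max(1×6, 2×4, 3×3, 4×2, 5×1) = 9
prod[7] = max(1×9, 2×6, 3×4, 4×3, 5×2, 6×1) = 12
prod[8] = max(1×12, 2×9, 3×6, …, 6×2, 7×1) = 18
prod[9] = max(1×18, 2×12, 3×9, …, 7×2, 8×1) = 27
One optimal split: 3 + 3 + 3; product 3×3×3 = 27.

27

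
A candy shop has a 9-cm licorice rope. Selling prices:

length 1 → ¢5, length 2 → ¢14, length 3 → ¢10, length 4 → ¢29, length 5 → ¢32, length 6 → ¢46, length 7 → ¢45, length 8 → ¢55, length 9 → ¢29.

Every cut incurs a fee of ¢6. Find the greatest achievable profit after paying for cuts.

Build r[k] bottom-up: r[k] = max over allowed piece i of (p[i] + r[k−i]) − 6 per cut.
r[1] = 5
r[2] = 14
r[3] = 13  (first piece 1, then r[2]=14)
r[4] = 29
r[5] = 32
r[6] = 46
r[7] = 45  (first piece 1, then r[6]=46)
r[8] = 55
r[9] = 55  (first piece 4, then r[5]=32)
One optimal plan: pieces 5 + 4 (1 cut) → ¢61 − ¢6 = ¢55.

55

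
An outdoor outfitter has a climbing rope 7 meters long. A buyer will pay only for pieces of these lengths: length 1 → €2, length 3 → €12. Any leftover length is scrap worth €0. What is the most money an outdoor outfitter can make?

26

Build f[k] bottom-up: f[k] = max over allowed piece i of (p[i] + f[k−i]).
f[1] = 2
f[2] = 4  (first piece 1, then f[1]=2)
f[3] = 12
f[4] = 14  (first piece 1, then f[3]=12)
f[5] = 16  (first piece 1, then f[4]=14)
f[6] = 24  (first piece 3, then f[3]=12)
f[7] = 26  (first piece 1, then f[6]=24)
One optimal cutting: 3 + 3 + 1 → €26.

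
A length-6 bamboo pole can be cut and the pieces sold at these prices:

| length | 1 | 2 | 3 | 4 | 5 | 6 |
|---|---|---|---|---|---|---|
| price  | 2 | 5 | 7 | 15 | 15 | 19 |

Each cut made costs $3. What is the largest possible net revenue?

Build r[k] bottom-up: r[k] = max over allowed piece i of (p[i] + r[k−i]) − 3 per cut.
r[1] = 2
r[2] = max(2+2-3, 5+0) = 5
r[3] = max(2+5-3, 5+2-3, 7+0) = 7
r[4] = max(2+7-3, 5+5-3, 7+2-3, 15+0) = 15
r[5] = max(2+15-3, 5+7-3, 7+5-3, 15+2-3, 15+0) = 15
r[6] = max(2+15-3, 5+15-3, 7+7-3, 15+5-3, 15+2-3, 19+0) = 19
Best is to make no cuts and sell whole for $19.

19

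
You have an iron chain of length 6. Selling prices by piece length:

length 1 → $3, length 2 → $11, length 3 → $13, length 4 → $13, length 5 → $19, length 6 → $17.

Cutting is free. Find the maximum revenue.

33

Let R[k] be the best obtainable value from length k. For each k, try every first piece i and keep the best of price[i] + R[k−i].
R[1] = 3
R[2] = 11
R[3] = 14  (first piece 1, then R[2]=11)
R[4] = 22  (first piece 2, then R[2]=11)
R[5] = 25  (first piece 1, then R[4]=22)
R[6] = 33  (first piece 2, then R[4]=22)
One optimal cutting: 2 + 2 + 2 → $11 + $11 + $11 = $33.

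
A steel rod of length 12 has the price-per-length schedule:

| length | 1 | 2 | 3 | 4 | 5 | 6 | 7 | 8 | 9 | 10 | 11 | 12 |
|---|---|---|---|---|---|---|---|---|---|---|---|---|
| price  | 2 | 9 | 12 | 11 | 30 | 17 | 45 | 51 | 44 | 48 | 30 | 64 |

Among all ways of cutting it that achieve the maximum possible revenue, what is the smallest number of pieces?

Let r[k] be the best obtainable value from length k. For each k, try every first piece i and keep the best of price[i] + r[k−i].
r[1] = 2
r[2] = 9
r[3] = 12
r[4] = 18  (first piece 2, then r[2]=9)
r[5] = 30
r[6] = 32  (first piece 1, then r[5]=30)
r[7] = 45
r[8] = 51
r[9] = 54  (first piece 2, then r[7]=45)
r[10] = 60  (first piece 2, then r[8]=51)
r[11] = 63  (first piece 2, then r[9]=54)
r[12] = 75  (first piece 5, then r[7]=45)
Maximum revenue is $75.
Now minimize piece count subject to staying optimal: for each k, pieces[k] = 1 + min over i with p[i]+r[k−i]=r[k] of pieces[k−i].
pieces[9] = 2
pieces[10] = 2
pieces[11] = 2
pieces[12] = 2

2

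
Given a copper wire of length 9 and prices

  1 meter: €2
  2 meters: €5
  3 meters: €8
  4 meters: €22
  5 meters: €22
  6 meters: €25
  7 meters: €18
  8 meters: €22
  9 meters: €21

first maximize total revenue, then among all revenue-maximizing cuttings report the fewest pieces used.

3

Build r[k] bottom-up: r[k] = max over allowed piece i of (p[i] + r[k−i]).
r[1] = 2
r[2] = 5
r[3] = 8
r[4] = 22
r[5] = 24  (first piece 1, then r[4]=22)
r[6] = 27  (first piece 2, then r[4]=22)
r[7] = 30  (first piece 3, then r[4]=22)
r[8] = 44  (first piece 4, then r[4]=22)
r[9] = 46  (first piece 1, then r[8]=44)
Maximum revenue is €46.
Now minimize piece count subject to staying optimal: for each k, pieces[k] = 1 + min over i with p[i]+r[k−i]=r[k] of pieces[k−i].
pieces[6] = 2
pieces[7] = 2
pieces[8] = 2
pieces[9] = 3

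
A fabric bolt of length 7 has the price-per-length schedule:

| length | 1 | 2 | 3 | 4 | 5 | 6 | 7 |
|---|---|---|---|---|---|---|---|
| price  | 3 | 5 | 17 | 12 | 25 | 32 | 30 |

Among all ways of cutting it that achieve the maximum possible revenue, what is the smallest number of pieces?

3

Let r[k] be the best obtainable value from length k. For each k, try every first piece i and keep the best of price[i] + r[k−i].
r[1] = 3
r[2] = max(3+3, 5+0) = 6
r[3] = max(3+6, 5+3, 17+0) = 17
r[4] = max(3+17, 5+6, 17+3, 12+0) = 20
r[5] = max(3+20, 5+17, 17+6, 12+3, 25+0) = 25
r[6] = max(3+25, 5+20, 17+17, 12+6, 25+3, 32+0) = 34
r[7] = max(3+34, 5+25, 17+20, …, 32+3, 30+0) = 37
Maximum revenue is $37.
Now minimize piece count subject to staying optimal: for each k, pieces[k] = 1 + min over i with p[i]+r[k−i]=r[k] of pieces[k−i].
pieces[4] = 2
pieces[5] = 1
pieces[6] = 2
pieces[7] = 3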